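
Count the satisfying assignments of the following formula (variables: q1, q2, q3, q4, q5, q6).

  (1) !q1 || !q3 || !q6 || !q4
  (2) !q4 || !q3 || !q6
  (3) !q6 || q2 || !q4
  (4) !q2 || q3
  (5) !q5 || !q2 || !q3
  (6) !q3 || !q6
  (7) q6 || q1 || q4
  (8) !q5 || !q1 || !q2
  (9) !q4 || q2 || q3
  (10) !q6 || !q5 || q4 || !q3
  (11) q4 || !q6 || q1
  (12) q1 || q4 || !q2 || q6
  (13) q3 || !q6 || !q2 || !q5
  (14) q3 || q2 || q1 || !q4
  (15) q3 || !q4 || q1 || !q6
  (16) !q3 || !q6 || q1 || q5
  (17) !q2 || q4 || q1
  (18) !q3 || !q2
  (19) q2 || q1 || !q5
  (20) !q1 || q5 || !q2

9

There are 2^6 = 64 truth assignments over (q1, q2, q3, q4, q5, q6).
Split on q6. With q6 = true, the clauses containing q6 are satisfied and !q6 drops from the rest; 2 of the 2^5 = 32 assignments to the other variables satisfy what remains.
With q6 = false, by the same count on the reduced clause set, 7 assignments work.
(One model: q1=F, q2=F, q3=T, q4=T, q5=F, q6=F.)
Total: 2 + 7 = 9.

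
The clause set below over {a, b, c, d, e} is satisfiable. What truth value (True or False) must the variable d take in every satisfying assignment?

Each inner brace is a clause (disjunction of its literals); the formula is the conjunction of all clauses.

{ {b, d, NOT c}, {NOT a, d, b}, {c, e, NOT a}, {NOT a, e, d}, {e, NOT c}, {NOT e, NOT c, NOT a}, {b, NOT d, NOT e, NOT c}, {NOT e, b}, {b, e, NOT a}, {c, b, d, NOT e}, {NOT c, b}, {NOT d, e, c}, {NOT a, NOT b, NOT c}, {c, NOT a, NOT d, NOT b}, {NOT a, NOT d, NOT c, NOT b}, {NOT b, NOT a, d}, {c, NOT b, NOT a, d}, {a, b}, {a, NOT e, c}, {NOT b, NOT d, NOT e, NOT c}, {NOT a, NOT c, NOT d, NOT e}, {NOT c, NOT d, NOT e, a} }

False

Suppose d = true.
Case e = true:
(b) alone gives b = true.
(NOT c) alone gives c = false.
(NOT a) alone gives a = false.
That conflicts with the unit clause (a).
Backtrack on e: now try e = false.
(NOT c) alone gives c = false.
That conflicts with the unit clause (c).
Neither e = true nor e = false works.
So every satisfying assignment has d = False.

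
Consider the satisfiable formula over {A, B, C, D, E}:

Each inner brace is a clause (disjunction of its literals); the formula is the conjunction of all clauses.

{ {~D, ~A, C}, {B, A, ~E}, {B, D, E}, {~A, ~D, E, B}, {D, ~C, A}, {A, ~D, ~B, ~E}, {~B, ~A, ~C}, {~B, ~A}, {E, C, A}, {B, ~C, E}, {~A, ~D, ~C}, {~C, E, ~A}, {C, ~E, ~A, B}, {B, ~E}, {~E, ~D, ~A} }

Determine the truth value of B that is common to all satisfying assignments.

True

Suppose B = 0.
Unit clause (~E) forces E = 0.
Unit clause (D) forces D = 1.
Unit clause (~A) forces A = 0.
Unit clause (C) forces C = 1.
That conflicts with the unit clause (~C).
So every satisfying assignment has B = True.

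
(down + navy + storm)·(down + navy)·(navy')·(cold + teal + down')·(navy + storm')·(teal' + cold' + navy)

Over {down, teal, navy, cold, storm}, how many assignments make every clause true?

There are 2^5 = 32 truth assignments over (down, teal, navy, cold, storm).
Split on navy. With navy = 1, the clauses containing navy are satisfied and navy' drops from the rest; 0 of the 2^4 = 16 assignments to the other variables satisfy what remains.
With navy = 0, by the same count on the reduced clause set, 2 assignments work.
(One model: down=T, teal=F, navy=F, cold=T, storm=F.)
Total: 0 + 2 = 2.

2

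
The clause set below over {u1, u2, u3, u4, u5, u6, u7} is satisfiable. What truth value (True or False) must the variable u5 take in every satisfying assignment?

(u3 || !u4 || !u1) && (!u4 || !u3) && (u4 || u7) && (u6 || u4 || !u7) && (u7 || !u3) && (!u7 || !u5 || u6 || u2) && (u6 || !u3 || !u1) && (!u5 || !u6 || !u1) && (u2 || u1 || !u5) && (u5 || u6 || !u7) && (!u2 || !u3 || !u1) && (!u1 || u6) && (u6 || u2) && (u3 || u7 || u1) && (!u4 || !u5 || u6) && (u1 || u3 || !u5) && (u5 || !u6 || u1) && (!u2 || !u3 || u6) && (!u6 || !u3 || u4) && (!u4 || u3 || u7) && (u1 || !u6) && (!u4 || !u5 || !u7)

Suppose u5 = true.
Suppose u4 = false.
Unit clause (u7) forces u7 = true.
Unit clause (u6) forces u6 = true.
Unit clause (!u1) forces u1 = false.
But (u1) is also a unit clause — contradiction.
Backtrack on u4: now try u4 = true.
Unit clause (!u3) forces u3 = false.
Unit clause (!u1) forces u1 = false.
But (u1) is also a unit clause — contradiction.
Neither u4 = true nor u4 = false works.
So every satisfying assignment has u5 = False.

False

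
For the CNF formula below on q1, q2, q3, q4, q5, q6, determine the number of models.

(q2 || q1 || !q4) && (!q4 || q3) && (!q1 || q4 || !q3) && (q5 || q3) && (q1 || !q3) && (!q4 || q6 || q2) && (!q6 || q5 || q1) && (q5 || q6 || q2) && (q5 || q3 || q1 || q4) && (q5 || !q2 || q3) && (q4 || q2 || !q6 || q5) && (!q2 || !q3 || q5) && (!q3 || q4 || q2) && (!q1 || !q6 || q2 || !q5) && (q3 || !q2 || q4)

There are 2^6 = 64 truth assignments over (q1, q2, q3, q4, q5, q6).
Split on q1. With q1 = true, the clauses containing q1 are satisfied and !q1 drops from the rest; 4 of the 2^5 = 32 assignments to the other variables satisfy what remains.
With q1 = false, by the same count on the reduced clause set, 2 assignments work.
(One model: q1=F, q2=F, q3=F, q4=F, q5=T, q6=F.)
Total: 4 + 2 = 6.

6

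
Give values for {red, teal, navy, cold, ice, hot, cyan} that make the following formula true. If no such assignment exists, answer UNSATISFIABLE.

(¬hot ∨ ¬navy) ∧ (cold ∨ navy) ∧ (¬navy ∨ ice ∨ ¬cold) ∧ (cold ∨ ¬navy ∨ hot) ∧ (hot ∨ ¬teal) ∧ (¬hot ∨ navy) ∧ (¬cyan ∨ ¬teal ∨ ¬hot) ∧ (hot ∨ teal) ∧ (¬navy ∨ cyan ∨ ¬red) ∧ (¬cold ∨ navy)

UNSATISFIABLE

Case hot = False:
The clause (¬teal) is unit, so teal = False.
But (teal) is also a unit clause — contradiction.
Backtrack on hot: now try hot = True.
The clause (¬navy) is unit, so navy = False.
But (navy) is also a unit clause — contradiction.
Both values of hot lead to a conflict.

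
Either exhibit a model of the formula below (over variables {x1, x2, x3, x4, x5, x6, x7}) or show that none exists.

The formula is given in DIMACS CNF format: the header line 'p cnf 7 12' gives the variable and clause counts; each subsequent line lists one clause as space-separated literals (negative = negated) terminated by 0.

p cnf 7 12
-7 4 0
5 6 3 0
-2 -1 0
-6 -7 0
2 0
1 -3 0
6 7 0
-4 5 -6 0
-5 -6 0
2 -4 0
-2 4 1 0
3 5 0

x1=False; x2=True; x3=False; x4=True; x5=True; x6=False; x7=True

The clause (x2) is unit, so x2 = True.
The clause (¬x1) is unit, so x1 = False.
The clause (¬x3) is unit, so x3 = False.
The clause (x4) is unit, so x4 = True.
The clause (x5) is unit, so x5 = True.
The clause (¬x6) is unit, so x6 = False.
The clause (x7) is unit, so x7 = True.
All clauses are satisfied.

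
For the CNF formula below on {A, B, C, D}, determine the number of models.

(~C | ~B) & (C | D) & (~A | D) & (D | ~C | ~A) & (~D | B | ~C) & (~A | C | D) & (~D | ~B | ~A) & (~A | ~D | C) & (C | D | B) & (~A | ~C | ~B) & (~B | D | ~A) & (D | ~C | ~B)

3

There are 2^4 = 16 truth assignments over (A, B, C, D).
Check each against the 12 clauses (columns in the order A, B, C, D):
  F F F F  ✗ fails (C | D)
  F F F T  ✓ satisfies all
  F F T F  ✓ satisfies all
  F F T T  ✗ fails (~D | B | ~C)
  F T F F  ✗ fails (C | D)
  F T F T  ✓ satisfies all
  F T T F  ✗ fails (~C | ~B)
  F T T T  ✗ fails (~C | ~B)
  T F F F  ✗ fails (C | D)
  T F F T  ✗ fails (~A | ~D | C)
  T F T F  ✗ fails (~A | D)
  T F T T  ✗ fails (~D | B | ~C)
  T T F F  ✗ fails (C | D)
  T T F T  ✗ fails (~D | ~B | ~A)
  T T T F  ✗ fails (~C | ~B)
  T T T T  ✗ fails (~C | ~B)
3 of the 16 rows are models.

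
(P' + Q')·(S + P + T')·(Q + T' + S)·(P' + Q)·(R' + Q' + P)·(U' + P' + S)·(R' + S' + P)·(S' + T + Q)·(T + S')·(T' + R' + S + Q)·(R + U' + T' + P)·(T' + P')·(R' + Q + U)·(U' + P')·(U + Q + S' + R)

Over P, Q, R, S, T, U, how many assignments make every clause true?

There are 2^6 = 64 truth assignments over (P, Q, R, S, T, U).
Split on Q. With Q = 1, the clauses containing Q are satisfied and Q' drops from the rest; 3 of the 2^5 = 32 assignments to the other variables satisfy what remains.
With Q = 0, by the same count on the reduced clause set, 3 assignments work.
(One model: P=F, Q=F, R=F, S=F, T=F, U=F.)
Total: 3 + 3 = 6.

6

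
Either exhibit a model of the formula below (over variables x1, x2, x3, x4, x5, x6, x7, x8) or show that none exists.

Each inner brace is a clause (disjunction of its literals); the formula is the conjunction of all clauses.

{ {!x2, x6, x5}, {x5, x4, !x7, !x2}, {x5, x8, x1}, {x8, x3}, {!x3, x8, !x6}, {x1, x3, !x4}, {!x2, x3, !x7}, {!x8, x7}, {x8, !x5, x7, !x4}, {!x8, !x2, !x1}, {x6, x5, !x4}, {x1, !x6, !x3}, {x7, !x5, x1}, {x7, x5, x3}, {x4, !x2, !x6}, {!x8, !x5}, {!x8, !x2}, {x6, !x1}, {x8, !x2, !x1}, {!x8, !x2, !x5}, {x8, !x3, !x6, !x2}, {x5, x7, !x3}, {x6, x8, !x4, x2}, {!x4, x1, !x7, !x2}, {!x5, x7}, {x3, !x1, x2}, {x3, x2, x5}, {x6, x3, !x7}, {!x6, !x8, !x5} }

Branch on x8: set x8 = true.
Unit clause (x7) forces x7 = true.
Unit clause (!x5) forces x5 = false.
Unit clause (!x2) forces x2 = false.
Unit clause (x3) forces x3 = true.
Branch on x6: set x6 = true.
Unit clause (x1) forces x1 = true.
Every clause is now satisfied; x4 is unconstrained.

x1: true; x2: false; x3: true; x4: false; x5: false; x6: true; x7: true; x8: true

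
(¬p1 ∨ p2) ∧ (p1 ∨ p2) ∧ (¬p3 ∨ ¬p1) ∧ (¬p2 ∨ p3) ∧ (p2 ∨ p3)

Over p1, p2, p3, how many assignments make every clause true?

There are 2^3 = 8 truth assignments over (p1, p2, p3).
Check each against the 5 clauses (columns in the order p1, p2, p3):
  F F F  ✗ fails (p1 ∨ p2)
  F F T  ✗ fails (p1 ∨ p2)
  F T F  ✗ fails (¬p2 ∨ p3)
  F T T  ✓ satisfies all
  T F F  ✗ fails (¬p1 ∨ p2)
  T F T  ✗ fails (¬p1 ∨ p2)
  T T F  ✗ fails (¬p2 ∨ p3)
  T T T  ✗ fails (¬p3 ∨ ¬p1)
1 of the 8 rows is a model.

1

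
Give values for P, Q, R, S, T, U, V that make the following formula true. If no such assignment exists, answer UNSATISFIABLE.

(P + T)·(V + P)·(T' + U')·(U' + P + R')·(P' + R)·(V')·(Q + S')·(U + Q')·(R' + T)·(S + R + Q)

The clause (V') is unit, so V = 0.
The clause (P) is unit, so P = 1.
The clause (R) is unit, so R = 1.
The clause (T) is unit, so T = 1.
The clause (U') is unit, so U = 0.
The clause (Q') is unit, so Q = 0.
The clause (S') is unit, so S = 0.
This assignment satisfies each clause.

P=1; Q=0; R=1; S=0; T=1; U=0; V=0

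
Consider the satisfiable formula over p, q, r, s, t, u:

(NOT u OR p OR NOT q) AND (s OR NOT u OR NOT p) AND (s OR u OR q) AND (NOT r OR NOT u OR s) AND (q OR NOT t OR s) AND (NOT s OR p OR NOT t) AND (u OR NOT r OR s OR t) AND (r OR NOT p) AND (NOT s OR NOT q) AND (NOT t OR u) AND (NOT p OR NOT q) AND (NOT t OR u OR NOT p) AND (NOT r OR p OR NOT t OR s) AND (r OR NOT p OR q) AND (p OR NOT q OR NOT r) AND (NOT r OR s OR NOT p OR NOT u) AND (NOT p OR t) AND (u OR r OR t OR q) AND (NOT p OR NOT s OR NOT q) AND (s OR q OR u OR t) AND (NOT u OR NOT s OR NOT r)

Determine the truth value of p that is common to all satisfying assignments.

False

Suppose p = true.
The clause (r) is unit, so r = true.
The clause (NOT q) is unit, so q = false.
The clause (t) is unit, so t = true.
The clause (s) is unit, so s = true.
The clause (u) is unit, so u = true.
That conflicts with the unit clause (NOT u).
So every satisfying assignment has p = False.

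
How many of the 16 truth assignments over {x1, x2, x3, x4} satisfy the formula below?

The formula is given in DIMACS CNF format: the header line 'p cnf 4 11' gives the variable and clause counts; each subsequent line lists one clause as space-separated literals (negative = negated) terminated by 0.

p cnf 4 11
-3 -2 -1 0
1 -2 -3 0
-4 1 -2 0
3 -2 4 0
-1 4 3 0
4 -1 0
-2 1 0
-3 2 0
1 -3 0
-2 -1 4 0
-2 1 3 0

4

There are 2^4 = 16 truth assignments over (x1, x2, x3, x4).
Check each against the 11 clauses (columns in the order x1, x2, x3, x4):
  F F F F  ✓ satisfies all
  F F F T  ✓ satisfies all
  F F T F  ✗ fails (¬x3 ∨ x2)
  F F T T  ✗ fails (¬x3 ∨ x2)
  F T F F  ✗ fails (x3 ∨ ¬x2 ∨ x4)
  F T F T  ✗ fails (¬x4 ∨ x1 ∨ ¬x2)
  F T T F  ✗ fails (x1 ∨ ¬x2 ∨ ¬x3)
  F T T T  ✗ fails (x1 ∨ ¬x2 ∨ ¬x3)
  T F F F  ✗ fails (¬x1 ∨ x4 ∨ x3)
  T F F T  ✓ satisfies all
  T F T F  ✗ fails (x4 ∨ ¬x1)
  T F T T  ✗ fails (¬x3 ∨ x2)
  T T F F  ✗ fails (x3 ∨ ¬x2 ∨ x4)
  T T F T  ✓ satisfies all
  T T T F  ✗ fails (¬x3 ∨ ¬x2 ∨ ¬x1)
  T T T T  ✗ fails (¬x3 ∨ ¬x2 ∨ ¬x1)
4 of the 16 rows are models.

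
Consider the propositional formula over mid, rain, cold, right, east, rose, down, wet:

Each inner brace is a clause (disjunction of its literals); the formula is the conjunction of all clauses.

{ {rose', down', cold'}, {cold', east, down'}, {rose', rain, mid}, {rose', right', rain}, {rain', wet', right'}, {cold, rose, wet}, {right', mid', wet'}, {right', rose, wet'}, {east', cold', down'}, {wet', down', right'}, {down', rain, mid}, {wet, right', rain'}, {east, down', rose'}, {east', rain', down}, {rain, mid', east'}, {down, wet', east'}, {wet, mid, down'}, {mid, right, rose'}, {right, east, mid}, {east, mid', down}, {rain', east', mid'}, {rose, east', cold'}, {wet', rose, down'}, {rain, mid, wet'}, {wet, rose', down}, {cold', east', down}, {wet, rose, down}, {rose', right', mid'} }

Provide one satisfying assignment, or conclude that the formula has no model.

UNSATISFIABLE

Suppose rose = 0.
Suppose cold = 1.
(east') alone gives east = 0.
(down') alone gives down = 0.
(mid') alone gives mid = 0.
(right) alone gives right = 1.
(wet') alone gives wet = 0.
That conflicts with the unit clause (wet).
Undo cold and try cold = 0.
(wet) alone gives wet = 1.
(right') alone gives right = 0.
(down') alone gives down = 0.
(east') alone gives east = 0.
(mid) alone gives mid = 1.
That conflicts with the unit clause (mid').
Either choice for cold ends in contradiction.
Undo rose and try rose = 1.
Suppose down = 0.
(wet) alone gives wet = 1.
(east') alone gives east = 0.
(mid') alone gives mid = 0.
(rain) alone gives rain = 1.
(right') alone gives right = 0.
That conflicts with the unit clause (right).
Undo down and try down = 1.
(cold') alone gives cold = 0.
(east) alone gives east = 1.
Suppose rain = 1.
(mid') alone gives mid = 0.
(wet) alone gives wet = 1.
(right') alone gives right = 0.
That conflicts with the unit clause (right).
Undo rain and try rain = 0.
(mid) alone gives mid = 1.
That conflicts with the unit clause (mid').
Either choice for rain ends in contradiction.
Either choice for down ends in contradiction.
Either choice for rose ends in contradiction.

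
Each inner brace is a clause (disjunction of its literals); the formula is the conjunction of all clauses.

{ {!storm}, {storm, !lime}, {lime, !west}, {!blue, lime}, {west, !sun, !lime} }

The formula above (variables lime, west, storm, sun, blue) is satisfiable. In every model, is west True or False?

False

Suppose west = true.
The clause (!storm) is unit, so storm = false.
The clause (!lime) is unit, so lime = false.
Now (lime) is unsatisfied and unit — conflict.
So every satisfying assignment has west = False.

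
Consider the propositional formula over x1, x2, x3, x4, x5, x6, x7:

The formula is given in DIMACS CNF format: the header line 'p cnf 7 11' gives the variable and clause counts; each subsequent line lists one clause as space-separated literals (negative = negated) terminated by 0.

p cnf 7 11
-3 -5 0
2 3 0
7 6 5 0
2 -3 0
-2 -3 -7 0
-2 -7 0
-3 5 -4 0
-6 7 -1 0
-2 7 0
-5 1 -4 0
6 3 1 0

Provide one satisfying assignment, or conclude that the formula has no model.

UNSATISFIABLE

Branch on x3: set x3 = False.
(x2) alone gives x2 = True.
(¬x7) alone gives x7 = False.
Now (x7) is unsatisfied and unit — conflict.
So x3 must be the other value — set x3 = True.
(¬x5) alone gives x5 = False.
(x2) alone gives x2 = True.
(¬x7) alone gives x7 = False.
Now (x7) is unsatisfied and unit — conflict.
Neither x3 = True nor x3 = False works.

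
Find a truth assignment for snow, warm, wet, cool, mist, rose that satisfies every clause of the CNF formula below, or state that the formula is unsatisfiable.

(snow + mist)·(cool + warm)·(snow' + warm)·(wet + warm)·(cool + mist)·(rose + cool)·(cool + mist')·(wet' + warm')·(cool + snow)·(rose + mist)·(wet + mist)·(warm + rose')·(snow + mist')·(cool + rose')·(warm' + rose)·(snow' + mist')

UNSATISFIABLE

Suppose snow = 1.
From the singleton clause (warm), warm = 1.
From the singleton clause (wet'), wet = 0.
From the singleton clause (mist), mist = 1.
But (mist') is also a unit clause — contradiction.
Undo snow and try snow = 0.
From the singleton clause (mist), mist = 1.
But (mist') is also a unit clause — contradiction.
Both values of snow lead to a conflict.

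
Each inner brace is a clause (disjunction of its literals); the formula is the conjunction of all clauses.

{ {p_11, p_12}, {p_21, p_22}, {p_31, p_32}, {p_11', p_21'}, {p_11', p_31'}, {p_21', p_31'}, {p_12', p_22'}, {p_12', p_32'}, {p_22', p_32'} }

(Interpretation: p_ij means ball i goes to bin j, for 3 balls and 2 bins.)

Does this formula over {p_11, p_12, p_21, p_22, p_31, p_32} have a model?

Suppose p_11 = 1.
(p_21') alone gives p_21 = 0.
(p_22) alone gives p_22 = 1.
(p_31') alone gives p_31 = 0.
(p_32) alone gives p_32 = 1.
But (p_32') is also a unit clause — contradiction.
Undo p_11 and try p_11 = 0.
(p_12) alone gives p_12 = 1.
(p_22') alone gives p_22 = 0.
(p_21) alone gives p_21 = 1.
(p_31') alone gives p_31 = 0.
(p_32) alone gives p_32 = 1.
But (p_32') is also a unit clause — contradiction.
Neither p_11 = 1 nor p_11 = 0 works.
No assignment satisfies every clause.

No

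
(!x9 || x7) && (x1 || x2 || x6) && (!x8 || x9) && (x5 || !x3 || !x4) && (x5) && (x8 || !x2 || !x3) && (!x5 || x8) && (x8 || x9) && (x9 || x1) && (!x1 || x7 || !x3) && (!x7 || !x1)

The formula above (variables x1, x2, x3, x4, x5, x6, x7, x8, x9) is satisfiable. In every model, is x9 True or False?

Suppose x9 = false.
Unit clause (!x8) forces x8 = false.
But (x8) is also a unit clause — contradiction.
So every satisfying assignment has x9 = True.

True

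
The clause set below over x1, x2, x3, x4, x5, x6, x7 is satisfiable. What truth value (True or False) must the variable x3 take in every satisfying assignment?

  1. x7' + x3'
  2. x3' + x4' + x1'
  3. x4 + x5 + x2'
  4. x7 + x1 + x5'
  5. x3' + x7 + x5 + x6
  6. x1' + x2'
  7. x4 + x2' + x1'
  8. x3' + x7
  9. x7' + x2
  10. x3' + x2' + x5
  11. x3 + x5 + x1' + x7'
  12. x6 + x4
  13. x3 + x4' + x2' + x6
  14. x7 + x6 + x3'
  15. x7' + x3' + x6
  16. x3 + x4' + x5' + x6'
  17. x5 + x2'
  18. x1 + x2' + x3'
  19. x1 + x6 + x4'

False

Suppose x3 = 1.
Unit clause (x7') forces x7 = 0.
That conflicts with the unit clause (x7).
So every satisfying assignment has x3 = False.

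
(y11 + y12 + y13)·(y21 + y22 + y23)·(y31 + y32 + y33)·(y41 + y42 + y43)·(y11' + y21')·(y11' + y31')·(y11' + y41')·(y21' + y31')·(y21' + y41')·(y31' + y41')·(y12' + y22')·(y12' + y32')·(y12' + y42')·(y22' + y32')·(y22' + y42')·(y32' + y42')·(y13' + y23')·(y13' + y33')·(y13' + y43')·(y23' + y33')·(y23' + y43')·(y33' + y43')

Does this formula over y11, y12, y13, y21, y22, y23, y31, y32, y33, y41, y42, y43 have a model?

No, unsatisfiable

Try y11 = 0.
Try y12 = 1.
The clause (y22') is unit, so y22 = 0.
The clause (y32') is unit, so y32 = 0.
The clause (y42') is unit, so y42 = 0.
Try y21 = 1.
The clause (y31') is unit, so y31 = 0.
The clause (y33) is unit, so y33 = 1.
The clause (y41') is unit, so y41 = 0.
The clause (y43) is unit, so y43 = 1.
But (y43') is also a unit clause — contradiction.
So y21 must be the other value — set y21 = 0.
The clause (y23) is unit, so y23 = 1.
The clause (y13') is unit, so y13 = 0.
The clause (y33') is unit, so y33 = 0.
The clause (y31) is unit, so y31 = 1.
The clause (y41') is unit, so y41 = 0.
The clause (y43) is unit, so y43 = 1.
But (y43') is also a unit clause — contradiction.
Neither y21 = 1 nor y21 = 0 works.
So y12 must be the other value — set y12 = 0.
The clause (y13) is unit, so y13 = 1.
The clause (y23') is unit, so y23 = 0.
The clause (y33') is unit, so y33 = 0.
The clause (y43') is unit, so y43 = 0.
Try y21 = 1.
The clause (y31') is unit, so y31 = 0.
The clause (y32) is unit, so y32 = 1.
The clause (y41') is unit, so y41 = 0.
The clause (y42) is unit, so y42 = 1.
But (y42') is also a unit clause — contradiction.
So y21 must be the other value — set y21 = 0.
The clause (y22) is unit, so y22 = 1.
The clause (y32') is unit, so y32 = 0.
The clause (y31) is unit, so y31 = 1.
The clause (y41') is unit, so y41 = 0.
The clause (y42) is unit, so y42 = 1.
But (y42') is also a unit clause — contradiction.
Neither y21 = 1 nor y21 = 0 works.
Neither y12 = 1 nor y12 = 0 works.
So y11 must be the other value — set y11 = 1.
The clause (y21') is unit, so y21 = 0.
The clause (y31') is unit, so y31 = 0.
The clause (y41') is unit, so y41 = 0.
Try y22 = 1.
The clause (y12') is unit, so y12 = 0.
The clause (y32') is unit, so y32 = 0.
The clause (y33) is unit, so y33 = 1.
The clause (y42') is unit, so y42 = 0.
The clause (y43) is unit, so y43 = 1.
But (y43') is also a unit clause — contradiction.
So y22 must be the other value — set y22 = 0.
The clause (y23) is unit, so y23 = 1.
The clause (y13') is unit, so y13 = 0.
The clause (y33') is unit, so y33 = 0.
The clause (y32) is unit, so y32 = 1.
The clause (y12') is unit, so y12 = 0.
The clause (y42') is unit, so y42 = 0.
The clause (y43) is unit, so y43 = 1.
But (y43') is also a unit clause — contradiction.
Neither y22 = 1 nor y22 = 0 works.
Neither y11 = 1 nor y11 = 0 works.
No assignment satisfies every clause.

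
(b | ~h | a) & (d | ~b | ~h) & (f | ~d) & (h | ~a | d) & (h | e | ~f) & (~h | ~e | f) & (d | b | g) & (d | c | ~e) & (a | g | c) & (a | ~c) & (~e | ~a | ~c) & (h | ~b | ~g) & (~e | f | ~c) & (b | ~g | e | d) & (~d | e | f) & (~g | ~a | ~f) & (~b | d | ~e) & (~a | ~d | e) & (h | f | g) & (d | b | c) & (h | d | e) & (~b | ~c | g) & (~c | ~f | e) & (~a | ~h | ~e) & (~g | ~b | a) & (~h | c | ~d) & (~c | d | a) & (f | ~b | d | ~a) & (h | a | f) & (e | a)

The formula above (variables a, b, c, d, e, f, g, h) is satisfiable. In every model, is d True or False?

Suppose d = 0.
Suppose b = 0.
Unit clause (g) forces g = 1.
Unit clause (e) forces e = 1.
Unit clause (c) forces c = 1.
Unit clause (a) forces a = 1.
That conflicts with the unit clause (~a).
Undo b and try b = 1.
Unit clause (~h) forces h = 0.
Unit clause (~a) forces a = 0.
Unit clause (~c) forces c = 0.
Unit clause (~e) forces e = 0.
That conflicts with the unit clause (e).
Either choice for b ends in contradiction.
So every satisfying assignment has d = True.

True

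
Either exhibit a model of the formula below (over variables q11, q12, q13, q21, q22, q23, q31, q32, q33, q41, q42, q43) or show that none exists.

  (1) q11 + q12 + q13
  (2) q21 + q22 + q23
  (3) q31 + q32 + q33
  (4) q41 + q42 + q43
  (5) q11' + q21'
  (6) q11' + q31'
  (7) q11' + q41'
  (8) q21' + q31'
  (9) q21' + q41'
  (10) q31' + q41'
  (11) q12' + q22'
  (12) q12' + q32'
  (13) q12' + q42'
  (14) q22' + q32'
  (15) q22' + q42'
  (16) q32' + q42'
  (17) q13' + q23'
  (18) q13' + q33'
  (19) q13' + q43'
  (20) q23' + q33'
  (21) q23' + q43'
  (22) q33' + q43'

UNSATISFIABLE

Try q11 = 0.
Try q12 = 1.
(q22') alone gives q22 = 0.
(q32') alone gives q32 = 0.
(q42') alone gives q42 = 0.
Try q21 = 1.
(q31') alone gives q31 = 0.
(q33) alone gives q33 = 1.
(q41') alone gives q41 = 0.
(q43) alone gives q43 = 1.
Now (q43') is unsatisfied and unit — conflict.
Backtrack on q21: now try q21 = 0.
(q23) alone gives q23 = 1.
(q13') alone gives q13 = 0.
(q33') alone gives q33 = 0.
(q31) alone gives q31 = 1.
(q41') alone gives q41 = 0.
(q43) alone gives q43 = 1.
Now (q43') is unsatisfied and unit — conflict.
Both values of q21 lead to a conflict.
Backtrack on q12: now try q12 = 0.
(q13) alone gives q13 = 1.
(q23') alone gives q23 = 0.
(q33') alone gives q33 = 0.
(q43') alone gives q43 = 0.
Try q21 = 1.
(q31') alone gives q31 = 0.
(q32) alone gives q32 = 1.
(q41') alone gives q41 = 0.
(q42) alone gives q42 = 1.
Now (q42') is unsatisfied and unit — conflict.
Backtrack on q21: now try q21 = 0.
(q22) alone gives q22 = 1.
(q32') alone gives q32 = 0.
(q31) alone gives q31 = 1.
(q41') alone gives q41 = 0.
(q42) alone gives q42 = 1.
Now (q42') is unsatisfied and unit — conflict.
Both values of q21 lead to a conflict.
Both values of q12 lead to a conflict.
Backtrack on q11: now try q11 = 1.
(q21') alone gives q21 = 0.
(q31') alone gives q31 = 0.
(q41') alone gives q41 = 0.
Try q22 = 1.
(q12') alone gives q12 = 0.
(q32') alone gives q32 = 0.
(q33) alone gives q33 = 1.
(q42') alone gives q42 = 0.
(q43) alone gives q43 = 1.
Now (q43') is unsatisfied and unit — conflict.
Backtrack on q22: now try q22 = 0.
(q23) alone gives q23 = 1.
(q13') alone gives q13 = 0.
(q33') alone gives q33 = 0.
(q32) alone gives q32 = 1.
(q12') alone gives q12 = 0.
(q42') alone gives q42 = 0.
(q43) alone gives q43 = 1.
Now (q43') is unsatisfied and unit — conflict.
Both values of q22 lead to a conflict.
Both values of q11 lead to a conflict.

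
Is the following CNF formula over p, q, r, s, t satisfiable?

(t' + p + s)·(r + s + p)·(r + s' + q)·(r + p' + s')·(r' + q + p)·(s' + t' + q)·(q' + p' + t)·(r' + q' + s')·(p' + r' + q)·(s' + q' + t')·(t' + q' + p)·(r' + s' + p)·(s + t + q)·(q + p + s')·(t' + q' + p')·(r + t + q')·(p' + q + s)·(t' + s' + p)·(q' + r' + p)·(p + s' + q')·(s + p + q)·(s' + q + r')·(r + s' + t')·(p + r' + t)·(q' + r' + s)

No

Branch on t: set t = 0.
Branch on q: set q = 0.
The clause (s) is unit, so s = 1.
The clause (r) is unit, so r = 1.
That conflicts with the unit clause (r').
Undo q and try q = 1.
The clause (p') is unit, so p = 0.
The clause (r) is unit, so r = 1.
That conflicts with the unit clause (r').
Neither q = 1 nor q = 0 works.
Undo t and try t = 1.
Branch on p: set p = 1.
The clause (q') is unit, so q = 0.
The clause (s') is unit, so s = 0.
That conflicts with the unit clause (s).
Undo p and try p = 0.
The clause (s) is unit, so s = 1.
That conflicts with the unit clause (s').
Neither p = 1 nor p = 0 works.
Neither t = 1 nor t = 0 works.
No assignment satisfies every clause.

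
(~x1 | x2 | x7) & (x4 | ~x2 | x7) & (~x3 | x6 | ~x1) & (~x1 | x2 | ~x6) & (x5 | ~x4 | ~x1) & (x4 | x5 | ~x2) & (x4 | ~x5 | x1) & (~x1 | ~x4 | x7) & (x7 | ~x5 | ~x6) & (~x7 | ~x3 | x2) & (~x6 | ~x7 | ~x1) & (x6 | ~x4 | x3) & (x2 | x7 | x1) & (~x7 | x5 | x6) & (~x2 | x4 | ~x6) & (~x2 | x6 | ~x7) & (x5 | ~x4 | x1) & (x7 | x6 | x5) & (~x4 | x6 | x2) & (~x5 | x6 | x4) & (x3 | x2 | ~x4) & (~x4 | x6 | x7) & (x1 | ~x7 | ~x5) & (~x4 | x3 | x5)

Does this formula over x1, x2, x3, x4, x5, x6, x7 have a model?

Satisfiable

Branch on x1: set x1 = 0.
Branch on x4: set x4 = 0.
Unit clause (~x5) forces x5 = 0.
Unit clause (~x2) forces x2 = 0.
Unit clause (x7) forces x7 = 1.
Unit clause (~x3) forces x3 = 0.
Unit clause (x6) forces x6 = 1.
Every clause now holds.
A satisfying assignment: x1: 0,  x2: 0,  x3: 0,  x4: 0,  x5: 0,  x6: 1,  x7: 1.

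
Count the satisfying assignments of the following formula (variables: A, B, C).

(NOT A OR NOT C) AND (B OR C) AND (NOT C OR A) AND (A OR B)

There are 2^3 = 8 truth assignments over (A, B, C).
Split on C. With C = true, the clauses containing C are satisfied and NOT C drops from the rest; 0 of the 2^2 = 4 assignments to the other variables satisfy what remains.
With C = false, by the same count on the reduced clause set, 2 assignments work.
(One model: A=F, B=T, C=F.)
Total: 0 + 2 = 2.

2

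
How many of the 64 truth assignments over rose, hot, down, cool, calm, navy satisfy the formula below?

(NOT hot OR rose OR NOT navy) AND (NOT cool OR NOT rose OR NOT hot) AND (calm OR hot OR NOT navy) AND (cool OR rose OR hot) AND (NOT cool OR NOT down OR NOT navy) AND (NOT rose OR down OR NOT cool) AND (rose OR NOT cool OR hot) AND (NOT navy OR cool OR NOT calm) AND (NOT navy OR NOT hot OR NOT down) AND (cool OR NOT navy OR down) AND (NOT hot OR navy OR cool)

There are 2^6 = 64 truth assignments over (rose, hot, down, cool, calm, navy).
Split on navy. With navy = true, the clauses containing navy are satisfied and NOT navy drops from the rest; 0 of the 2^5 = 32 assignments to the other variables satisfy what remains.
With navy = false, by the same count on the reduced clause set, 10 assignments work.
Total: 0 + 10 = 10.

10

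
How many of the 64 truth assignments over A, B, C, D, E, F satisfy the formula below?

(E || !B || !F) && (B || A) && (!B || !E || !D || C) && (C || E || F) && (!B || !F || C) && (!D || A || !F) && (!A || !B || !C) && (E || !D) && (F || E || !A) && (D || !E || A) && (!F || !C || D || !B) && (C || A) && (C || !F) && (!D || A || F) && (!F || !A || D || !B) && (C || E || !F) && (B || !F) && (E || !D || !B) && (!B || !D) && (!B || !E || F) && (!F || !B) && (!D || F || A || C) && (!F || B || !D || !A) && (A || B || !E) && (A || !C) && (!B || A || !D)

There are 2^6 = 64 truth assignments over (A, B, C, D, E, F).
Split on D. With D = true, the clauses containing D are satisfied and !D drops from the rest; 2 of the 2^5 = 32 assignments to the other variables satisfy what remains.
With D = false, by the same count on the reduced clause set, 2 assignments work.
(One model: A=T, B=F, C=F, D=F, E=T, F=F.)
Total: 2 + 2 = 4.

4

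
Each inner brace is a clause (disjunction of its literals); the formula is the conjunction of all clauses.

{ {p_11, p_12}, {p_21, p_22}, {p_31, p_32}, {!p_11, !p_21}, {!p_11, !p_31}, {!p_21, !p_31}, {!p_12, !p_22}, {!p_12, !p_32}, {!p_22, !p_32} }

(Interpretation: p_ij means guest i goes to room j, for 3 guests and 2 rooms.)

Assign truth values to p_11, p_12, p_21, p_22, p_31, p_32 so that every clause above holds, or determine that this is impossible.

Case p_11 = true:
Unit clause (!p_21) forces p_21 = false.
Unit clause (p_22) forces p_22 = true.
Unit clause (!p_31) forces p_31 = false.
Unit clause (p_32) forces p_32 = true.
Now (!p_32) is unsatisfied and unit — conflict.
Undo p_11 and try p_11 = false.
Unit clause (p_12) forces p_12 = true.
Unit clause (!p_22) forces p_22 = false.
Unit clause (p_21) forces p_21 = true.
Unit clause (!p_31) forces p_31 = false.
Unit clause (p_32) forces p_32 = true.
Now (!p_32) is unsatisfied and unit — conflict.
Neither p_11 = true nor p_11 = false works.

UNSATISFIABLE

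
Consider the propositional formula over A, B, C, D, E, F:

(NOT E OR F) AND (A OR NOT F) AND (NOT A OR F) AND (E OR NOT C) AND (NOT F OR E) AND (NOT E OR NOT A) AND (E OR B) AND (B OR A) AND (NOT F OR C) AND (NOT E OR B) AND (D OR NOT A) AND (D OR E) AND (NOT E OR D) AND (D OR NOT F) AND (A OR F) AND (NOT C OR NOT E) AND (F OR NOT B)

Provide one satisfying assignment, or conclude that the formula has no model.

Suppose E = false.
(NOT C) alone gives C = false.
(NOT F) alone gives F = false.
(NOT A) alone gives A = false.
Now (A) is unsatisfied and unit — conflict.
Backtrack on E: now try E = true.
(F) alone gives F = true.
(A) alone gives A = true.
Now (NOT A) is unsatisfied and unit — conflict.
Neither E = true nor E = false works.

UNSATISFIABLE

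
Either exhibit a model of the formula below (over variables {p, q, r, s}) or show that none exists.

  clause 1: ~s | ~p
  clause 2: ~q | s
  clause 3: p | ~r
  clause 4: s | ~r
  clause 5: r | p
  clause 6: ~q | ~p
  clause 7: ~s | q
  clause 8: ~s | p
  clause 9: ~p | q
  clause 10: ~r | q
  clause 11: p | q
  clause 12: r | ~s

UNSATISFIABLE

Case s = 0:
The clause (~q) is unit, so q = 0.
The clause (~r) is unit, so r = 0.
The clause (p) is unit, so p = 1.
That conflicts with the unit clause (~p).
So s must be the other value — set s = 1.
The clause (~p) is unit, so p = 0.
That conflicts with the unit clause (p).
Either choice for s ends in contradiction.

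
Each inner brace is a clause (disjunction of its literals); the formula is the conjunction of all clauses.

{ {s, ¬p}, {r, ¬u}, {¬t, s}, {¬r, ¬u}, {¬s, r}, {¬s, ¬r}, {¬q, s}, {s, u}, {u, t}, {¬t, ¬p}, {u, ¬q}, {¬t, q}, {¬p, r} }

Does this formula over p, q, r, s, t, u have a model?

Suppose s = True.
The clause (r) is unit, so r = True.
Now (¬r) is unsatisfied and unit — conflict.
That branch fails; take s = False instead.
The clause (¬p) is unit, so p = False.
The clause (¬t) is unit, so t = False.
The clause (¬q) is unit, so q = False.
The clause (u) is unit, so u = True.
The clause (r) is unit, so r = True.
Now (¬r) is unsatisfied and unit — conflict.
Neither s = True nor s = False works.
No assignment satisfies every clause.

No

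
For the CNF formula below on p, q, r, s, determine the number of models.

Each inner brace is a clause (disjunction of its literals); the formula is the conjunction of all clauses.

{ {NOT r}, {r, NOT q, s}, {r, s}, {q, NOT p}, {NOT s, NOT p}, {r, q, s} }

There are 2^4 = 16 truth assignments over (p, q, r, s).
Check each against the 6 clauses (columns in the order p, q, r, s):
  F F F F  ✗ fails (r OR s)
  F F F T  ✓ satisfies all
  F F T F  ✗ fails (NOT r)
  F F T T  ✗ fails (NOT r)
  F T F F  ✗ fails (r OR NOT q OR s)
  F T F T  ✓ satisfies all
  F T T F  ✗ fails (NOT r)
  F T T T  ✗ fails (NOT r)
  T F F F  ✗ fails (r OR s)
  T F F T  ✗ fails (q OR NOT p)
  T F T F  ✗ fails (NOT r)
  T F T T  ✗ fails (NOT r)
  T T F F  ✗ fails (r OR NOT q OR s)
  T T F T  ✗ fails (NOT s OR NOT p)
  T T T F  ✗ fails (NOT r)
  T T T T  ✗ fails (NOT r)
2 of the 16 rows are models.

2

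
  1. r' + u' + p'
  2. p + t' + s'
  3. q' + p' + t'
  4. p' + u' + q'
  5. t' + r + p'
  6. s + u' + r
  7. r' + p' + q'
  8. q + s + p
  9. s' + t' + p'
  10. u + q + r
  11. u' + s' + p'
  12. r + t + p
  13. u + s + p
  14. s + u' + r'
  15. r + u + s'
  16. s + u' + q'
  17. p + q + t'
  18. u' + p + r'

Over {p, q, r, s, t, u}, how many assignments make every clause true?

There are 2^6 = 64 truth assignments over (p, q, r, s, t, u).
Split on r. With r = 1, the clauses containing r are satisfied and r' drops from the rest; 5 of the 2^5 = 32 assignments to the other variables satisfy what remains.
With r = 0, by the same count on the reduced clause set, 1 assignment works.
(One model: p=F, q=F, r=T, s=T, t=F, u=F.)
Total: 5 + 1 = 6.

6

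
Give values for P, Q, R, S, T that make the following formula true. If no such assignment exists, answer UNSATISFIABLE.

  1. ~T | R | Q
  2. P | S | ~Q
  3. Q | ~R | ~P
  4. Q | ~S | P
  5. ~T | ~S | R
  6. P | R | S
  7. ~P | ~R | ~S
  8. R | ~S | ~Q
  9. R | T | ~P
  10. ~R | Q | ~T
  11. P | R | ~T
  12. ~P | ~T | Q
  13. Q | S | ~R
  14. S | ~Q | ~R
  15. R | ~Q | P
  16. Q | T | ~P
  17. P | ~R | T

P=0,  Q=1,  R=1,  S=1,  T=1

Branch on T: set T = 1.
Branch on R: set R = 1.
The clause (Q) is unit, so Q = 1.
The clause (S) is unit, so S = 1.
The clause (~P) is unit, so P = 0.
All clauses are satisfied.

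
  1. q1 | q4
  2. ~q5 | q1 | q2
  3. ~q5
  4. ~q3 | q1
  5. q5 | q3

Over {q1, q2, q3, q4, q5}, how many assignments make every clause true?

4

There are 2^5 = 32 truth assignments over (q1, q2, q3, q4, q5).
Split on q3. With q3 = 1, the clauses containing q3 are satisfied and ~q3 drops from the rest; 4 of the 2^4 = 16 assignments to the other variables satisfy what remains.
With q3 = 0, by the same count on the reduced clause set, 0 assignments work.
(One model: q1=T, q2=F, q3=T, q4=F, q5=F.)
Total: 4 + 0 = 4.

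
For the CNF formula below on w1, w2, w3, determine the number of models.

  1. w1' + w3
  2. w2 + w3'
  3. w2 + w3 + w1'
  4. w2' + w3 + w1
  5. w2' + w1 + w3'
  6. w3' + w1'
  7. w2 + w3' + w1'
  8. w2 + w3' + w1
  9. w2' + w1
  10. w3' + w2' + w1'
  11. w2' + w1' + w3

There are 2^3 = 8 truth assignments over (w1, w2, w3).
Check each against the 11 clauses (columns in the order w1, w2, w3):
  F F F  ✓ satisfies all
  F F T  ✗ fails (w2 + w3')
  F T F  ✗ fails (w2' + w3 + w1)
  F T T  ✗ fails (w2' + w1 + w3')
  T F F  ✗ fails (w1' + w3)
  T F T  ✗ fails (w2 + w3')
  T T F  ✗ fails (w1' + w3)
  T T T  ✗ fails (w3' + w1')
1 of the 8 rows is a model.

1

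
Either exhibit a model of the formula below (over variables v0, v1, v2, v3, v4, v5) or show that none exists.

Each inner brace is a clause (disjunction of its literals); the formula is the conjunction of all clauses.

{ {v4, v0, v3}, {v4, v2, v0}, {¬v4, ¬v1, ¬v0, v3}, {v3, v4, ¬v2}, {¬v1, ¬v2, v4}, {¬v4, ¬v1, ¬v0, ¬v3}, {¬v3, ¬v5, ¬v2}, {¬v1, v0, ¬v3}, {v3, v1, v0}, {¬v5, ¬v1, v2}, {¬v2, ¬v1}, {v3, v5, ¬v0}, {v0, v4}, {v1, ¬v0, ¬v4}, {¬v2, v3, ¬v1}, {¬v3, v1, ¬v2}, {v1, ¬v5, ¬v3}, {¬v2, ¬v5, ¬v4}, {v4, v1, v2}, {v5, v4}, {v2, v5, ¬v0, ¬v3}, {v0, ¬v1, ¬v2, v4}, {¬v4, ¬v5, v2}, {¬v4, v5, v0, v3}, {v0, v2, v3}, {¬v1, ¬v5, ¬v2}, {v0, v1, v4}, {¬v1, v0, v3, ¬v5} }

v0: False, v1: False, v2: False, v3: True, v4: True, v5: False

Case v2 = False:
Case v4 = True:
Unit clause (¬v5) forces v5 = False.
Case v3 = True:
Unit clause (¬v0) forces v0 = False.
Unit clause (¬v1) forces v1 = False.
This assignment satisfies each clause.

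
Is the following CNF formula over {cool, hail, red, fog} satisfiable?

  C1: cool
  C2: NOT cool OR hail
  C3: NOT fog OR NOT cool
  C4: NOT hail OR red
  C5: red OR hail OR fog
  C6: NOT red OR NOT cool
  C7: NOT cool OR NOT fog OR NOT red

From the singleton clause (cool), cool = true.
From the singleton clause (hail), hail = true.
From the singleton clause (NOT fog), fog = false.
From the singleton clause (red), red = true.
But (NOT red) is also a unit clause — contradiction.
No assignment satisfies every clause.

No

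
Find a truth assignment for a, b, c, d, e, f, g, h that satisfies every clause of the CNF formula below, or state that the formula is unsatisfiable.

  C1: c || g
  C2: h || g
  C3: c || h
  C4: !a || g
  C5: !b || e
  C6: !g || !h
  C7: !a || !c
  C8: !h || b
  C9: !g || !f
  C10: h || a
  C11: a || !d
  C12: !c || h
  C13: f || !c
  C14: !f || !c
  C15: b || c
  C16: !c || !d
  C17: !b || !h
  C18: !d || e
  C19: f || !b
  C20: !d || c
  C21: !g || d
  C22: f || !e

UNSATISFIABLE

Case c = true:
(!a) alone gives a = false.
(h) alone gives h = true.
(!g) alone gives g = false.
(b) alone gives b = true.
But (!b) is also a unit clause — contradiction.
So c must be the other value — set c = false.
(g) alone gives g = true.
(h) alone gives h = true.
But (!h) is also a unit clause — contradiction.
Either choice for c ends in contradiction.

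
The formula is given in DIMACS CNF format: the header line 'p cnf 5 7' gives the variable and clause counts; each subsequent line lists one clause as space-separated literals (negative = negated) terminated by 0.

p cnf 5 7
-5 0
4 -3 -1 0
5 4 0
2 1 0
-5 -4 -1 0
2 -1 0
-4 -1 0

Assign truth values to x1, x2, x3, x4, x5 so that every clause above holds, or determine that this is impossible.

x1: False, x2: True, x3: False, x4: True, x5: False

From the singleton clause (¬x5), x5 = False.
From the singleton clause (x4), x4 = True.
From the singleton clause (¬x1), x1 = False.
From the singleton clause (x2), x2 = True.
All clauses hold; x3 can take either value.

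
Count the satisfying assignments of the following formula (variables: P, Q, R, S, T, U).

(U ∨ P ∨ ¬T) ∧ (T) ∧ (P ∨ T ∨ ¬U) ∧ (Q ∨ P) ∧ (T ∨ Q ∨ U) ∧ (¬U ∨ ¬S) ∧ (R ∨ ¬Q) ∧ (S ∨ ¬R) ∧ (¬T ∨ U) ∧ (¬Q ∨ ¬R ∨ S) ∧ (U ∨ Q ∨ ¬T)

There are 2^6 = 64 truth assignments over (P, Q, R, S, T, U).
Split on Q. With Q = True, the clauses containing Q are satisfied and ¬Q drops from the rest; 0 of the 2^5 = 32 assignments to the other variables satisfy what remains.
With Q = False, by the same count on the reduced clause set, 1 assignment works.
(One model: P=T, Q=F, R=F, S=F, T=T, U=T.)
Total: 0 + 1 = 1.

1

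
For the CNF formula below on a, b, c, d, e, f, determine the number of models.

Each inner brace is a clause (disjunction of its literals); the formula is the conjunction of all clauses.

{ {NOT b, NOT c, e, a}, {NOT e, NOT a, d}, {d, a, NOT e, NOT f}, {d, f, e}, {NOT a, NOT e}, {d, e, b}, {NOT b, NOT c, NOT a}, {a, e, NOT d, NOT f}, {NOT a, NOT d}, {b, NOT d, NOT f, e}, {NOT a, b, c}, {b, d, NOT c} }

16

There are 2^6 = 64 truth assignments over (a, b, c, d, e, f).
Split on e. With e = true, the clauses containing e are satisfied and NOT e drops from the rest; 11 of the 2^5 = 32 assignments to the other variables satisfy what remains.
With e = false, by the same count on the reduced clause set, 5 assignments work.
(One model: a=F, b=F, c=F, d=F, e=T, f=F.)
Total: 11 + 5 = 16.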